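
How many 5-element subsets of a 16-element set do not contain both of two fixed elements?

4004

All 5-subsets: C(16,5) = 4368. Those containing both fixed elements: C(14,3) = 364.
4368 − 364 = 4004.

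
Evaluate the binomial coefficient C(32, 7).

3365856

C(32,7) = (32·31·30·29·28·27·26) / 7! = 16963914240 / 5040 = 3365856.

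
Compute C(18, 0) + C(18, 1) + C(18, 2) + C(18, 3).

988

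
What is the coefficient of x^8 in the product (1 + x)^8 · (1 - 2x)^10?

-303

Coefficient of x^8 = Σ_{j} C(8,j)·1^j·C(10,8-j)·(-2)^(8-j) for j from 0 to 8.
= 11520 + (-122880) + 376320 + (-451584) + 235200 + (-53760) + 5040 + (-160) + 1 = -303.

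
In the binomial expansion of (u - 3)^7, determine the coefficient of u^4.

-945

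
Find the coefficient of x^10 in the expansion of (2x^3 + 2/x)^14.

General term: C(14,j)·(2x^3)^j·(2/x)^(14-j), with x-exponent 3j − 1(14−j) = 4j − 14.
Set 4j − 14 = 10: j = 6.
C(14,6) = 3003; 2^6 = 64; 2^8 = 256.
Coefficient = 3003 · 64 · 256 = 49201152.

49201152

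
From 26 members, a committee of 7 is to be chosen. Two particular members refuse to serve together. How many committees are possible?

615296

All 7-subsets: C(26,7) = 657800. Those containing both fixed elements: C(24,5) = 42504.
657800 − 42504 = 615296.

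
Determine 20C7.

C(20,7) = (20·19·18·17·16·15·14) / 7! = 390700800 / 5040 = 77520.

77520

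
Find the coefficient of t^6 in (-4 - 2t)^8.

28672

The general term is C(8,j)·(-4)^j·(-2t)^(8-j); the t^6 term has j = 2.
C(8,2) = 28.
Coefficient = C(8,2) · (-4)^2 · (-2)^6 = 28 · 16 · 64 = 28672.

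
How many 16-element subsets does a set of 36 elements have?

7307872110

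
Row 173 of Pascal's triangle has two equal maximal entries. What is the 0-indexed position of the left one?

86

For odd n = 173, C(173,i) peaks at i = (n−1)/2 and (n+1)/2; the lower is 86.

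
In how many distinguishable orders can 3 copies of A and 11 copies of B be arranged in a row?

364

Choose positions for the A's: C(14,3) = 364.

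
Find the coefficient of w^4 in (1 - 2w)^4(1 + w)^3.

Coefficient of w^4 = Σ_{j} C(4,j)·(-2)^j·C(3,4-j)·1^(4-j) for j from 1 to 4.
= (-8) + 72 + (-96) + 16 = -16.

-16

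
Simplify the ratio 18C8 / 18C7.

11/8

C(n,k+1)/C(n,k) = (n−k)/(k+1) = (18−7)/(7+1) = 11/8.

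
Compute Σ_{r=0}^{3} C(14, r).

470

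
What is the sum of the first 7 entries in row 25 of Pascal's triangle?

1 + 25 + 300 + 2300 + 12650 + 53130 + 177100 = 245506.

245506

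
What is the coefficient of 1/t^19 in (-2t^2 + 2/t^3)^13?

General term: C(13,j)·(-2t^2)^j·(2/t^3)^(13-j), with t-exponent 2j − 3(13−j) = 5j − 39.
Set 5j − 39 = -19: j = 4.
C(13,4) = 715; (-2)^4 = 16; 2^9 = 512.
Coefficient = 715 · 16 · 512 = 5857280.

5857280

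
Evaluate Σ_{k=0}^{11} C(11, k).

2048

Setting x = 1 in (1+x)^11 gives Σ C(11,k) = 2^11 = 2048.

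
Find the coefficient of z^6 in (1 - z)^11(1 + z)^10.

Coefficient of z^6 = Σ_{j} C(11,j)·(-1)^j·C(10,6-j)·1^(6-j) for j from 0 to 6.
= 210 + (-2772) + 11550 + (-19800) + 14850 + (-4620) + 462 = -120.

-120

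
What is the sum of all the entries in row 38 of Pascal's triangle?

274877906944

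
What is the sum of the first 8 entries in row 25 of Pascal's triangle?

726206

1 + 25 + 300 + 2300 + 12650 + 53130 + 177100 + 480700 = 726206.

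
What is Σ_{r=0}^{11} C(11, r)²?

705432

By Vandermonde's identity, Σ C(11,r)² = C(22,11) = 705432.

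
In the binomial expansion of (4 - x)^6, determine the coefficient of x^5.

The general term is C(6,j)·(4)^j·(-x)^(6-j); the x^5 term has j = 1.
C(6,1) = 6.
Coefficient = C(6,1) · 4^1 · (-1)^5 = 6 · 4 · (-1) = -24.

-24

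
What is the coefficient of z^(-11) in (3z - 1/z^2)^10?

-3240

General term: C(10,j)·(3z)^j·(-1/z^2)^(10-j), with z-exponent 1j − 2(10−j) = 3j − 20.
Set 3j − 20 = -11: j = 3.
C(10,3) = 120; 3^3 = 27; (-1)^7 = -1.
Coefficient = 120 · 27 · (-1) = -3240.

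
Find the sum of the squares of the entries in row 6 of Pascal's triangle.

Σ C(6,r)² is the coefficient of x^6 in (1+x)^6(1+x)^6 = (1+x)^12, i.e. C(12,6) = 924.

924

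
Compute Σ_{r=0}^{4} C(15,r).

1 + 15 + 105 + 455 + 1365 = 1941.

1941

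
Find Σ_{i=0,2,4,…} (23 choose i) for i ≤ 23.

4194304

Half of (1+1)^23 + (1−1)^23 gives the even-index sum: 2^22 = 4194304.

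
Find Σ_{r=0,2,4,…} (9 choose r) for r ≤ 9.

256

Even-r terms of row 9 sum to 2^8 = 256.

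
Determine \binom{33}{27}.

1107568

C(33,27) = C(33,6) by symmetry.
C(33,6) = (33·32·31·30·29·28) / 6! = 797448960 / 720 = 1107568.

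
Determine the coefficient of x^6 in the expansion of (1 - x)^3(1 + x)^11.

Coefficient of x^6 = Σ_{j} C(3,j)·(-1)^j·C(11,6-j)·1^(6-j) for j from 0 to 3.
= 462 + (-1386) + 990 + (-165) = -99.

-99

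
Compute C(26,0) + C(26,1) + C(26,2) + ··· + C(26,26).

67108864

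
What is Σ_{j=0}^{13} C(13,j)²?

10400600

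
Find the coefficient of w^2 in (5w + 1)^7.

525

The general term is C(7,j)·(5w)^j·(1)^(7-j); the w^2 term has j = 2.
C(7,2) = 21.
Coefficient = C(7,2) · 5^2 = 21 · 25 = 525.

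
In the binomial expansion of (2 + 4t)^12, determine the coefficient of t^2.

The general term is C(12,j)·(2)^j·(4t)^(12-j); the t^2 term has j = 10.
C(12,10) = 66.
Coefficient = C(12,10) · 2^10 · 4^2 = 66 · 1024 · 16 = 1081344.

1081344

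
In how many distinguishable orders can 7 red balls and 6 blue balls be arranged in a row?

Choose positions for the red balls: C(13,7) = 1716.

1716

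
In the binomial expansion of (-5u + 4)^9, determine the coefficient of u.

The general term is C(9,j)·(-5u)^j·(4)^(9-j); the u^1 term has j = 1.
C(9,1) = 9.
Coefficient = C(9,1) · (-5)^1 · 4^8 = 9 · (-5) · 65536 = -2949120.

-2949120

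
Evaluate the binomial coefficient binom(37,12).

C(37,12) = (37·36·35·34·33·32·31·30·29·28·27·26) / 12! = 887342319056793600 / 479001600 = 1852482996.

1852482996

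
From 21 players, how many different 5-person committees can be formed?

20349

This is C(21,5) = 20349.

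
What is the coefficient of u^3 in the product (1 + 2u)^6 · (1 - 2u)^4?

Coefficient of u^3 = Σ_{j} C(6,j)·2^j·C(4,3-j)·(-2)^(3-j) for j from 0 to 3.
= (-32) + 288 + (-480) + 160 = -64.

-64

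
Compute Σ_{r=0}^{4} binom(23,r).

10903

1 + 23 + 253 + 1771 + 8855 = 10903.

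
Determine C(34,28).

C(34,28) = C(34,6) by symmetry.
C(34,6) = (34·33·32·31·30·29) / 6! = 968330880 / 720 = 1344904.

1344904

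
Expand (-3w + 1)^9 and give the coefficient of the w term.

-27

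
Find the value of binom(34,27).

5379616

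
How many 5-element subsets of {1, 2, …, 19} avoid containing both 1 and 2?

10948

All 5-subsets: C(19,5) = 11628. Those containing both fixed elements: C(17,3) = 680.
11628 − 680 = 10948.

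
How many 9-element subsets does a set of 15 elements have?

C(15,9) = C(15,6) by symmetry.
C(15,6) = (15·14·13·12·11·10) / 6! = 3603600 / 720 = 5005.

5005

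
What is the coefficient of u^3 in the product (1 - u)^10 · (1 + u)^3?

Coefficient of u^3 = Σ_{j} C(10,j)·(-1)^j·C(3,3-j)·1^(3-j) for j from 0 to 3.
= 1 + (-30) + 135 + (-120) = -14.

-14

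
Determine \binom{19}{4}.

3876

C(19,4) = (19·18·17·16) / 4! = 93024 / 24 = 3876.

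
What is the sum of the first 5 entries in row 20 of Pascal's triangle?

6196

1 + 20 + 190 + 1140 + 4845 = 6196.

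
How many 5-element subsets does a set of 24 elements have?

42504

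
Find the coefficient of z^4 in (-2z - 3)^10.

The general term is C(10,j)·(-2z)^j·(-3)^(10-j); the z^4 term has j = 4.
C(10,4) = 210.
Coefficient = C(10,4) · (-2)^4 · (-3)^6 = 210 · 16 · 729 = 2449440.

2449440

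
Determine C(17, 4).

2380

C(17,4) = (17·16·15·14) / 4! = 57120 / 24 = 2380.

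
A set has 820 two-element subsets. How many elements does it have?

41

n(n−1)/2 = 820 ⇒ n(n−1) = 1640. Since 41·40 = 1640, n = 41.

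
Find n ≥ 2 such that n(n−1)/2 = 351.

n(n−1)/2 = 351 ⇒ n(n−1) = 702. Since 27·26 = 702, n = 27.

27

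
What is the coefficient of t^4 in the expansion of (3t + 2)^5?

810

The general term is C(5,j)·(3t)^j·(2)^(5-j); the t^4 term has j = 4.
C(5,4) = 5.
Coefficient = C(5,4) · 3^4 · 2^1 = 5 · 81 · 2 = 810.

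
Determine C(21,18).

1330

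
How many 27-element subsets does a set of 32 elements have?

201376

C(32,27) = C(32,5) by symmetry.
C(32,5) = (32·31·30·29·28) / 5! = 24165120 / 120 = 201376.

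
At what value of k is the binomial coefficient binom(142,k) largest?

C(142,k) is maximized at k = 142/2 = 71.

71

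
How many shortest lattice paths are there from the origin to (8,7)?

6435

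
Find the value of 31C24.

2629575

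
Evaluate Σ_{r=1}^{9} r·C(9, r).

Since r·C(9,r) = 9·C(8,r−1), the sum is 9·2^8 = 9·256 = 2304.

2304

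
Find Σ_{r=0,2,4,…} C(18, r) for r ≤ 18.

131072

Half of (1+1)^18 + (1−1)^18 gives the even-index sum: 2^17 = 131072.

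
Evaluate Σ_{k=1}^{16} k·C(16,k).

Since k·C(16,k) = 16·C(15,k−1), the sum is 16·2^15 = 16·32768 = 524288.

524288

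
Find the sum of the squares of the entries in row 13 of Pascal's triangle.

By Vandermonde's identity, Σ C(13,r)² = C(26,13) = 10400600.

10400600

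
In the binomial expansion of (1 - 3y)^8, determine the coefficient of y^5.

-13608

The general term is C(8,j)·(1)^j·(-3y)^(8-j); the y^5 term has j = 3.
C(8,3) = 56.
Coefficient = C(8,3) · (-3)^5 = 56 · (-243) = -13608.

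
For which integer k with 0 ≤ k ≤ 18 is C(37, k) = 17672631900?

18

C(37,k) increases on 0 ≤ k ≤ 18. C(37,17) = 15905368710 and C(37,18) = 17672631900, so k = 18.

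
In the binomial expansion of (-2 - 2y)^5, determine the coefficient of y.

The general term is C(5,j)·(-2)^j·(-2y)^(5-j); the y^1 term has j = 4.
C(5,4) = 5.
Coefficient = C(5,4) · (-2)^4 · (-2)^1 = 5 · 16 · (-2) = -160.

-160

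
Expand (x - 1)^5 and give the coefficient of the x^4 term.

-5

The general term is C(5,j)·(x)^j·(-1)^(5-j); the x^4 term has j = 4.
C(5,4) = 5.
Coefficient = C(5,4) · (-1)^1 = 5 · (-1) = -5.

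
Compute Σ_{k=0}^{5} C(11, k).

1 + 11 + 55 + 165 + 330 + 462 = 1024.

1024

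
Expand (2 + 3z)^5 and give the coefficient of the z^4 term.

The general term is C(5,j)·(2)^j·(3z)^(5-j); the z^4 term has j = 1.
C(5,1) = 5.
Coefficient = C(5,1) · 2^1 · 3^4 = 5 · 2 · 81 = 810.

810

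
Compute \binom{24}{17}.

C(24,17) = C(24,7) by symmetry.
C(24,7) = (24·23·22·21·20·19·18) / 7! = 1744364160 / 5040 = 346104.

346104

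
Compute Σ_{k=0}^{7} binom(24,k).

536155

1 + 24 + 276 + 2024 + 10626 + 42504 + 134596 + 346104 = 536155.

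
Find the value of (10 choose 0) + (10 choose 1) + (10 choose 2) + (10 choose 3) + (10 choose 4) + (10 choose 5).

1 + 10 + 45 + 120 + 210 + 252 = 638.

638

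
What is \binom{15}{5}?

C(15,5) = (15·14·13·12·11) / 5! = 360360 / 120 = 3003.

3003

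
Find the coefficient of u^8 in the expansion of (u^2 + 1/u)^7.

General term: C(7,j)·(u^2)^j·(1/u)^(7-j), with u-exponent 2j − 1(7−j) = 3j − 7.
Set 3j − 7 = 8: j = 5.
C(7,5) = 21; 1^5 = 1; 1^2 = 1.
Coefficient = 21 · 1 · 1 = 21.

21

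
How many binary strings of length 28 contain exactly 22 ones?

Choose the 22 positions: C(28,22) = 376740.

376740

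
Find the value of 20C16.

C(20,16) = C(20,4) by symmetry.
C(20,4) = (20·19·18·17) / 4! = 116280 / 24 = 4845.

4845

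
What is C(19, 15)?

3876

C(19,15) = C(19,4) by symmetry.
C(19,4) = (19·18·17·16) / 4! = 93024 / 24 = 3876.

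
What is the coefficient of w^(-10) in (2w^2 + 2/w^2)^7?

General term: C(7,j)·(2w^2)^j·(2/w^2)^(7-j), with w-exponent 2j − 2(7−j) = 4j − 14.
Set 4j − 14 = -10: j = 1.
C(7,1) = 7; 2^1 = 2; 2^6 = 64.
Coefficient = 7 · 2 · 64 = 896.

896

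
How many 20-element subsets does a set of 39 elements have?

C(39,20) = C(39,19) by symmetry.
C(39,19) = (39·38·37·36·35·34·33·32·31·30·29·28·27·26·25·24·23·22·21) / 19! = 8384177419658927035269120000 / 121645100408832000 = 68923264410.

68923264410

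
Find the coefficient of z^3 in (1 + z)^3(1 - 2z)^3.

Coefficient of z^3 = Σ_{j} C(3,j)·1^j·C(3,3-j)·(-2)^(3-j) for j from 0 to 3.
= (-8) + 36 + (-18) + 1 = 11.

11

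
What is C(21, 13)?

C(21,13) = C(21,8) by symmetry.
C(21,8) = (21·20·19·18·17·16·15·14) / 8! = 8204716800 / 40320 = 203490.

203490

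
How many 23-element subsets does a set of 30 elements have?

C(30,23) = C(30,7) by symmetry.
C(30,7) = (30·29·28·27·26·25·24) / 7! = 10260432000 / 5040 = 2035800.

2035800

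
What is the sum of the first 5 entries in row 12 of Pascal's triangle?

794

1 + 12 + 66 + 220 + 495 = 794.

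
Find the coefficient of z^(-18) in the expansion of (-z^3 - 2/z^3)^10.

11520

General term: C(10,j)·(-z^3)^j·(-2/z^3)^(10-j), with z-exponent 3j − 3(10−j) = 6j − 30.
Set 6j − 30 = -18: j = 2.
C(10,2) = 45; (-1)^2 = 1; (-2)^8 = 256.
Coefficient = 45 · 1 · 256 = 11520.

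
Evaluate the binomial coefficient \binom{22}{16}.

74613

C(22,16) = C(22,6) by symmetry.
C(22,6) = (22·21·20·19·18·17) / 6! = 53721360 / 720 = 74613.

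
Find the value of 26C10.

5311735

C(26,10) = (26·25·24·23·22·21·20·19·18·17) / 10! = 19275223968000 / 3628800 = 5311735.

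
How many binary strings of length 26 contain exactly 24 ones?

325

Choose the 24 positions: C(26,24) = 325.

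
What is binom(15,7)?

6435

C(15,7) = (15·14·13·12·11·10·9) / 7! = 32432400 / 5040 = 6435.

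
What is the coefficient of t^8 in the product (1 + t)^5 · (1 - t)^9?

-45

Coefficient of t^8 = Σ_{j} C(5,j)·1^j·C(9,8-j)·(-1)^(8-j) for j from 0 to 5.
= 9 + (-180) + 840 + (-1260) + 630 + (-84) = -45.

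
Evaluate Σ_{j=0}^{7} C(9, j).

502

1 + 9 + 36 + 84 + 126 + 126 + 84 + 36 = 502.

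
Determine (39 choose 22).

C(39,22) = C(39,17) by symmetry.
C(39,17) = (39·38·37·36·35·34·33·32·31·30·29·28·27·26·25·24·23) / 17! = 18147570172421919989760000 / 355687428096000 = 51021117810.

51021117810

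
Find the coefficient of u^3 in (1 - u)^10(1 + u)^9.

Coefficient of u^3 = Σ_{j} C(10,j)·(-1)^j·C(9,3-j)·1^(3-j) for j from 0 to 3.
= 84 + (-360) + 405 + (-120) = 9.

9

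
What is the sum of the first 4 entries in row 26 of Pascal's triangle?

2952

1 + 26 + 325 + 2600 = 2952.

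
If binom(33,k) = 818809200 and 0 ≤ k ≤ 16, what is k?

C(33,k) increases on 0 ≤ k ≤ 16. C(33,13) = 573166440 and C(33,14) = 818809200, so k = 14.

14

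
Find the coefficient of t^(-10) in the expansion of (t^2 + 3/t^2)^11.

1082565

General term: C(11,j)·(t^2)^j·(3/t^2)^(11-j), with t-exponent 2j − 2(11−j) = 4j − 22.
Set 4j − 22 = -10: j = 3.
C(11,3) = 165; 1^3 = 1; 3^8 = 6561.
Coefficient = 165 · 1 · 6561 = 1082565.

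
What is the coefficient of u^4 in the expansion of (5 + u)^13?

The general term is C(13,j)·(5)^j·(u)^(13-j); the u^4 term has j = 9.
C(13,9) = 715.
Coefficient = C(13,9) · 5^9 = 715 · 1953125 = 1396484375.

1396484375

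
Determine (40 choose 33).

18643560

C(40,33) = C(40,7) by symmetry.
C(40,7) = (40·39·38·37·36·35·34) / 7! = 93963542400 / 5040 = 18643560.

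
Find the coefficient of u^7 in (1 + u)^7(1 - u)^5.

Coefficient of u^7 = Σ_{j} C(7,j)·1^j·C(5,7-j)·(-1)^(7-j) for j from 2 to 7.
= (-21) + 175 + (-350) + 210 + (-35) + 1 = -20.

-20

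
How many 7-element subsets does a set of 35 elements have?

6724520

C(35,7) = (35·34·33·32·31·30·29) / 7! = 33891580800 / 5040 = 6724520.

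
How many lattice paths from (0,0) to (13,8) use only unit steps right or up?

203490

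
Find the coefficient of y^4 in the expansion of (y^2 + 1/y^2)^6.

General term: C(6,j)·(y^2)^j·(1/y^2)^(6-j), with y-exponent 2j − 2(6−j) = 4j − 12.
Set 4j − 12 = 4: j = 4.
C(6,4) = 15; 1^4 = 1; 1^2 = 1.
Coefficient = 15 · 1 · 1 = 15.

15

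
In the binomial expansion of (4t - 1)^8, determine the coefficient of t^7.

-131072

The general term is C(8,j)·(4t)^j·(-1)^(8-j); the t^7 term has j = 7.
C(8,7) = 8.
Coefficient = C(8,7) · 4^7 · (-1)^1 = 8 · 16384 · (-1) = -131072.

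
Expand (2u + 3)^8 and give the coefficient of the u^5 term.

48384

The general term is C(8,j)·(2u)^j·(3)^(8-j); the u^5 term has j = 5.
C(8,5) = 56.
Coefficient = C(8,5) · 2^5 · 3^3 = 56 · 32 · 27 = 48384.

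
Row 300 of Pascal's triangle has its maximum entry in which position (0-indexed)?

150

C(300,j) is maximized at j = 300/2 = 150.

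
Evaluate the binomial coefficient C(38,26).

2707475148

C(38,26) = C(38,12) by symmetry.
C(38,12) = (38·37·36·35·34·33·32·31·30·29·28·27) / 12! = 1296884927852236800 / 479001600 = 2707475148.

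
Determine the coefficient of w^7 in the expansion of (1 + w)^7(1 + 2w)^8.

108545

Coefficient of w^7 = Σ_{j} C(7,j)·1^j·C(8,7-j)·2^(7-j) for j from 0 to 7.
= 1024 + 12544 + 37632 + 39200 + 15680 + 2352 + 112 + 1 = 108545.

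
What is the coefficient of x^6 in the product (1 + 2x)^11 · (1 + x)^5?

170610

Coefficient of x^6 = Σ_{j} C(11,j)·2^j·C(5,6-j)·1^(6-j) for j from 1 to 6.
= 22 + 1100 + 13200 + 52800 + 73920 + 29568 = 170610.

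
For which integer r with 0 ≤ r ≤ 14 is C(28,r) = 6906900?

C(28,r) increases on 0 ≤ r ≤ 14. C(28,8) = 3108105 and C(28,9) = 6906900, so r = 9.

9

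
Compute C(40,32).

76904685

C(40,32) = C(40,8) by symmetry.
C(40,8) = (40·39·38·37·36·35·34·33) / 8! = 3100796899200 / 40320 = 76904685.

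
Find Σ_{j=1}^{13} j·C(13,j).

53248

Differentiating (1+x)^13 and setting x=1: Σ j·C(13,j) = 13·2^12 = 53248.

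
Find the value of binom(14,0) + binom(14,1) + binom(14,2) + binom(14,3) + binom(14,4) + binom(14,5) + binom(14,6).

1 + 14 + 91 + 364 + 1001 + 2002 + 3003 = 6476.

6476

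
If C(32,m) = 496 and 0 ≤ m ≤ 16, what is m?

C(32,m) increases on 0 ≤ m ≤ 16. C(32,1) = 32 and C(32,2) = 496, so m = 2.

2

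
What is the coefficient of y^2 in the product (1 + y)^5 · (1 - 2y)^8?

Coefficient of y^2 = Σ_{j} C(5,j)·1^j·C(8,2-j)·(-2)^(2-j) for j from 0 to 2.
= 112 + (-80) + 10 = 42.

42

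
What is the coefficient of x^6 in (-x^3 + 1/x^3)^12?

General term: C(12,j)·(-x^3)^j·(1/x^3)^(12-j), with x-exponent 3j − 3(12−j) = 6j − 36.
Set 6j − 36 = 6: j = 7.
C(12,7) = 792; (-1)^7 = -1; 1^5 = 1.
Coefficient = 792 · (-1) · 1 = -792.

-792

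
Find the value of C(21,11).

C(21,11) = C(21,10) by symmetry.
C(21,10) = (21·20·19·18·17·16·15·14·13·12) / 10! = 1279935820800 / 3628800 = 352716.

352716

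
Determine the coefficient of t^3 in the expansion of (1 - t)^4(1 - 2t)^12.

-2964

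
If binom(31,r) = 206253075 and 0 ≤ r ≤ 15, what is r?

C(31,r) increases on 0 ≤ r ≤ 15. C(31,12) = 141120525 and C(31,13) = 206253075, so r = 13.

13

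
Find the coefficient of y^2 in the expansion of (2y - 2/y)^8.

-14336

General term: C(8,j)·(2y)^j·(-2/y)^(8-j), with y-exponent 1j − 1(8−j) = 2j − 8.
Set 2j − 8 = 2: j = 5.
C(8,5) = 56; 2^5 = 32; (-2)^3 = -8.
Coefficient = 56 · 32 · (-8) = -14336.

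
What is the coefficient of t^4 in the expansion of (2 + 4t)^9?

The general term is C(9,j)·(2)^j·(4t)^(9-j); the t^4 term has j = 5.
C(9,5) = 126.
Coefficient = C(9,5) · 2^5 · 4^4 = 126 · 32 · 256 = 1032192.

1032192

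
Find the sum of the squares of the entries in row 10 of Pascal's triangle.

184756

Σ C(10,i)² is the coefficient of x^10 in (1+x)^10(1+x)^10 = (1+x)^20, i.e. C(20,10) = 184756.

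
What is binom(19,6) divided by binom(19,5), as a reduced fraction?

C(n,k+1)/C(n,k) = (n−k)/(k+1) = (19−5)/(5+1) = 14/6 = 7/3.

7/3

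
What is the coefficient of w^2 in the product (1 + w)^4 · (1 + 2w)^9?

222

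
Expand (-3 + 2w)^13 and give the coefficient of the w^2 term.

The general term is C(13,j)·(-3)^j·(2w)^(13-j); the w^2 term has j = 11.
C(13,11) = 78.
Coefficient = C(13,11) · (-3)^11 · 2^2 = 78 · (-177147) · 4 = -55269864.

-55269864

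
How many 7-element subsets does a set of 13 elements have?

C(13,7) = C(13,6) by symmetry.
C(13,6) = (13·12·11·10·9·8) / 6! = 1235520 / 720 = 1716.

1716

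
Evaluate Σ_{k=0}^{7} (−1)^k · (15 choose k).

-3432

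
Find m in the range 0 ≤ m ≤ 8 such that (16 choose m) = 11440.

C(16,m) increases on 0 ≤ m ≤ 8. C(16,6) = 8008 and C(16,7) = 11440, so m = 7.

7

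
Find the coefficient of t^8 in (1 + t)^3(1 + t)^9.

(1 + t)^3(1 + t)^9 = (1 + t)^12, so the coefficient of t^8 is C(12,8)·1^8 = 495·1 = 495.

495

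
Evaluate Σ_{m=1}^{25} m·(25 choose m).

419430400

Differentiating (1+x)^25 and setting x=1: Σ m·C(25,m) = 25·2^24 = 419430400.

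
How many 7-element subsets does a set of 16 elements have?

C(16,7) = (16·15·14·13·12·11·10) / 7! = 57657600 / 5040 = 11440.

11440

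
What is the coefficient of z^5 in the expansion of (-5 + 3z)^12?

-15035625000

The general term is C(12,j)·(-5)^j·(3z)^(12-j); the z^5 term has j = 7.
C(12,7) = 792.
Coefficient = C(12,7) · (-5)^7 · 3^5 = 792 · (-78125) · 243 = -15035625000.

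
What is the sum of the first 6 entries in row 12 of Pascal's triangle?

1586

1 + 12 + 66 + 220 + 495 + 792 = 1586.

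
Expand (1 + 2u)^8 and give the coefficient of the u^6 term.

The general term is C(8,j)·(1)^j·(2u)^(8-j); the u^6 term has j = 2.
C(8,2) = 28.
Coefficient = C(8,2) · 2^6 = 28 · 64 = 1792.

1792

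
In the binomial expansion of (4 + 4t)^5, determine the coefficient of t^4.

The general term is C(5,j)·(4)^j·(4t)^(5-j); the t^4 term has j = 1.
C(5,1) = 5.
Coefficient = C(5,1) · 4^1 · 4^4 = 5 · 4 · 256 = 5120.

5120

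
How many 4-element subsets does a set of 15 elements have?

1365

C(15,4) = (15·14·13·12) / 4! = 32760 / 24 = 1365.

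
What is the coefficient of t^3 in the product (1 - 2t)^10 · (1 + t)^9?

Coefficient of t^3 = Σ_{j} C(10,j)·(-2)^j·C(9,3-j)·1^(3-j) for j from 0 to 3.
= 84 + (-720) + 1620 + (-960) = 24.

24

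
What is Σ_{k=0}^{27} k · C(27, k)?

Differentiating (1+x)^27 and setting x=1: Σ k·C(27,k) = 27·2^26 = 1811939328.

1811939328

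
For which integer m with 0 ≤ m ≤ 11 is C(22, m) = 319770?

8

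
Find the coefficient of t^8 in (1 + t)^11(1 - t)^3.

Coefficient of t^8 = Σ_{j} C(11,j)·1^j·C(3,8-j)·(-1)^(8-j) for j from 5 to 8.
= (-462) + 1386 + (-990) + 165 = 99.

99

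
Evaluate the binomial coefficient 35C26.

70607460

C(35,26) = C(35,9) by symmetry.
C(35,9) = (35·34·33·32·31·30·29·28·27) / 9! = 25622035084800 / 362880 = 70607460.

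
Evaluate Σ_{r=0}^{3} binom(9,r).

1 + 9 + 36 + 84 = 130.

130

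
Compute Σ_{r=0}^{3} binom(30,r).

1 + 30 + 435 + 4060 = 4526.

4526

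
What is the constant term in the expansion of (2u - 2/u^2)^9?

-43008

General term: C(9,j)·(2u)^j·(-2/u^2)^(9-j), with u-exponent 1j − 2(9−j) = 3j − 18.
Set 3j − 18 = 0: j = 6.
C(9,6) = 84; 2^6 = 64; (-2)^3 = -8.
Coefficient = 84 · 64 · (-8) = -43008.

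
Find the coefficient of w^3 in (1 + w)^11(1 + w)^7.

816

Coefficient of w^3 = Σ_{j} C(11,j)·C(7,3-j) for j from 0 to 3.
= 35 + 231 + 385 + 165 = 816.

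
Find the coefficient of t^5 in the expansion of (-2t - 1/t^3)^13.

-159744

General term: C(13,j)·(-2t)^j·(-1/t^3)^(13-j), with t-exponent 1j − 3(13−j) = 4j − 39.
Set 4j − 39 = 5: j = 11.
C(13,11) = 78; (-2)^11 = -2048; (-1)^2 = 1.
Coefficient = 78 · (-2048) · 1 = -159744.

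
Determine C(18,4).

C(18,4) = (18·17·16·15) / 4! = 73440 / 24 = 3060.

3060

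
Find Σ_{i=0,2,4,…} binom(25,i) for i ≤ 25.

16777216

Even-i terms of row 25 sum to 2^24 = 16777216.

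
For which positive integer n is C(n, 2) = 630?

n(n−1)/2 = 630 ⇒ n(n−1) = 1260. Since 36·35 = 1260, n = 36.

36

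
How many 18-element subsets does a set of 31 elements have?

206253075

C(31,18) = C(31,13) by symmetry.
C(31,13) = (31·30·29·28·27·26·25·24·23·22·21·20·19) / 13! = 1284342188088960000 / 6227020800 = 206253075.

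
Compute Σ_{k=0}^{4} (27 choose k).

1 + 27 + 351 + 2925 + 17550 = 20854.

20854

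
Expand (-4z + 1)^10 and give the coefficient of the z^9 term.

-2621440

The general term is C(10,j)·(-4z)^j·(1)^(10-j); the z^9 term has j = 9.
C(10,9) = 10.
Coefficient = C(10,9) · (-4)^9 = 10 · (-262144) = -2621440.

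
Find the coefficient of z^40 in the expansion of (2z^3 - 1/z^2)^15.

General term: C(15,j)·(2z^3)^j·(-1/z^2)^(15-j), with z-exponent 3j − 2(15−j) = 5j − 30.
Set 5j − 30 = 40: j = 14.
C(15,14) = 15; 2^14 = 16384; (-1)^1 = -1.
Coefficient = 15 · 16384 · (-1) = -245760.

-245760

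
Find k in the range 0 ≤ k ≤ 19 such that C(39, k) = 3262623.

C(39,k) increases on 0 ≤ k ≤ 19. C(39,5) = 575757 and C(39,6) = 3262623, so k = 6.

6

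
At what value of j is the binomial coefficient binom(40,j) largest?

C(40,j) is maximized at j = 40/2 = 20.

20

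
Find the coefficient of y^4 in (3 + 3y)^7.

76545

The general term is C(7,j)·(3)^j·(3y)^(7-j); the y^4 term has j = 3.
C(7,3) = 35.
Coefficient = C(7,3) · 3^3 · 3^4 = 35 · 27 · 81 = 76545.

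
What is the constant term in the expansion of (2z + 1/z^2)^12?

General term: C(12,j)·(2z)^j·(1/z^2)^(12-j), with z-exponent 1j − 2(12−j) = 3j − 24.
Set 3j − 24 = 0: j = 8.
C(12,8) = 495; 2^8 = 256; 1^4 = 1.
Coefficient = 495 · 256 · 1 = 126720.

126720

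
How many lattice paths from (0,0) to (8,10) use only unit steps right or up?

Each path is a sequence of 18 steps with 8 rights: C(18,8) = 43758.

43758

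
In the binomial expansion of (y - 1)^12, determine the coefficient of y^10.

66

The general term is C(12,j)·(y)^j·(-1)^(12-j); the y^10 term has j = 10.
C(12,10) = 66.
Coefficient = C(12,10) = 66.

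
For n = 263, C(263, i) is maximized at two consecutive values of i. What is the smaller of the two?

131

For odd n = 263, C(263,i) peaks at i = (n−1)/2 and (n+1)/2; the smaller is 131.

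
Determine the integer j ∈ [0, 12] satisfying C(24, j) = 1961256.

10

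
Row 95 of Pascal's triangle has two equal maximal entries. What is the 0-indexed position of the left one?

47

For odd n = 95, C(95,i) peaks at i = (n−1)/2 and (n+1)/2; the lower is 47.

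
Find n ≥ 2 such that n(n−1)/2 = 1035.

46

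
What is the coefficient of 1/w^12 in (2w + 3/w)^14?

44641044

General term: C(14,j)·(2w)^j·(3/w)^(14-j), with w-exponent 1j − 1(14−j) = 2j − 14.
Set 2j − 14 = -12: j = 1.
C(14,1) = 14; 2^1 = 2; 3^13 = 1594323.
Coefficient = 14 · 2 · 1594323 = 44641044.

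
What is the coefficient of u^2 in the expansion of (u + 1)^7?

The general term is C(7,j)·(u)^j·(1)^(7-j); the u^2 term has j = 2.
C(7,2) = 21.
Coefficient = C(7,2) = 21.

21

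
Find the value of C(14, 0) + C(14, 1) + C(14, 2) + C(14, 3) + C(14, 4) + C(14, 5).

1 + 14 + 91 + 364 + 1001 + 2002 = 3473.

3473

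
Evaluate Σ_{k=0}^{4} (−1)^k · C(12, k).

330

The partial alternating sum Σ_{k=0}^{4} (−1)^k C(12,k) = (−1)^4 C(11,4) = 330.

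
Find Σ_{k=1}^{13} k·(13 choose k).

Differentiating (1+x)^13 and setting x=1: Σ k·C(13,k) = 13·2^12 = 53248.

53248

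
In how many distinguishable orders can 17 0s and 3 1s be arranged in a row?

1140

Choose positions for the 0s: C(20,17) = 1140.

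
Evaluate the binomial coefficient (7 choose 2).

C(7,2) = (7·6) / 2! = 42 / 2 = 21.

21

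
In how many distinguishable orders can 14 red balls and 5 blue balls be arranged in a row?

Choose positions for the red balls: C(19,14) = 11628.

11628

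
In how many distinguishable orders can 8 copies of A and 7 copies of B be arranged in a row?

Choose positions for the A's: C(15,8) = 6435.

6435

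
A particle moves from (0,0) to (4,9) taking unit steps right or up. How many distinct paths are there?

715

Each path is a sequence of 13 steps with 4 rights: C(13,4) = 715.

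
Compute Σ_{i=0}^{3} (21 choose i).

1 + 21 + 210 + 1330 = 1562.

1562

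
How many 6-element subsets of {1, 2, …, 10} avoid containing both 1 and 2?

All 6-subsets: C(10,6) = 210. Those containing both fixed elements: C(8,4) = 70.
210 − 70 = 140.

140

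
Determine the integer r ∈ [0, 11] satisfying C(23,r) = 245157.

C(23,r) increases on 0 ≤ r ≤ 11. C(23,6) = 100947 and C(23,7) = 245157, so r = 7.

7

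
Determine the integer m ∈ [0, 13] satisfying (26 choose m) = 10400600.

13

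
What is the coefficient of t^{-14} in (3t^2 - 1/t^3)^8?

252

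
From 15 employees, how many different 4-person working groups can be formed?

This is C(15,4) = 1365.

1365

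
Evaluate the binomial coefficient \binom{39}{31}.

C(39,31) = C(39,8) by symmetry.
C(39,8) = (39·38·37·36·35·34·33·32) / 8! = 2480637519360 / 40320 = 61523748.

61523748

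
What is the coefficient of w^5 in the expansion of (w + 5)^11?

7218750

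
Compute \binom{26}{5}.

C(26,5) = (26·25·24·23·22) / 5! = 7893600 / 120 = 65780.

65780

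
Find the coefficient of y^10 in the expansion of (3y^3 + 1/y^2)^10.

153090

General term: C(10,j)·(3y^3)^j·(1/y^2)^(10-j), with y-exponent 3j − 2(10−j) = 5j − 20.
Set 5j − 20 = 10: j = 6.
C(10,6) = 210; 3^6 = 729; 1^4 = 1.
Coefficient = 210 · 729 · 1 = 153090.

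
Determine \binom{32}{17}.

565722720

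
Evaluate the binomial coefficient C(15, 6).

5005

C(15,6) = (15·14·13·12·11·10) / 6! = 3603600 / 720 = 5005.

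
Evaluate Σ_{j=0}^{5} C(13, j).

2380

1 + 13 + 78 + 286 + 715 + 1287 = 2380.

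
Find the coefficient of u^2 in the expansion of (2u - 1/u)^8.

General term: C(8,j)·(2u)^j·(-1/u)^(8-j), with u-exponent 1j − 1(8−j) = 2j − 8.
Set 2j − 8 = 2: j = 5.
C(8,5) = 56; 2^5 = 32; (-1)^3 = -1.
Coefficient = 56 · 32 · (-1) = -1792.

-1792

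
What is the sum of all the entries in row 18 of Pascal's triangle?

The entries of row 18 sum to 2^18 = 262144.

262144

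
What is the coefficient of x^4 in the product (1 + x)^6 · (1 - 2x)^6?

-45

Coefficient of x^4 = Σ_{j} C(6,j)·1^j·C(6,4-j)·(-2)^(4-j) for j from 0 to 4.
= 240 + (-960) + 900 + (-240) + 15 = -45.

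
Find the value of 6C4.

C(6,4) = C(6,2) by symmetry.
C(6,2) = (6·5) / 2! = 30 / 2 = 15.

15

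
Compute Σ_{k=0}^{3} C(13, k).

378

1 + 13 + 78 + 286 = 378.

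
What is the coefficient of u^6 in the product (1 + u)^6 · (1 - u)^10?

Coefficient of u^6 = Σ_{j} C(6,j)·1^j·C(10,6-j)·(-1)^(6-j) for j from 0 to 6.
= 210 + (-1512) + 3150 + (-2400) + 675 + (-60) + 1 = 64.

64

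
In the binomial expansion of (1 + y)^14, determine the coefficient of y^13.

14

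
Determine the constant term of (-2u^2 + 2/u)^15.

General term: C(15,j)·(-2u^2)^j·(2/u)^(15-j), with u-exponent 2j − 1(15−j) = 3j − 15.
Set 3j − 15 = 0: j = 5.
C(15,5) = 3003; (-2)^5 = -32; 2^10 = 1024.
Coefficient = 3003 · (-32) · 1024 = -98402304.

-98402304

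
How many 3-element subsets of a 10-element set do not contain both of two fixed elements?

All 3-subsets: C(10,3) = 120. Those containing both fixed elements: C(8,1) = 8.
120 − 8 = 112.

112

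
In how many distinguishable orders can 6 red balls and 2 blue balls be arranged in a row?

28

Choose positions for the red balls: C(8,6) = 28.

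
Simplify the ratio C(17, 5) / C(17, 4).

13/5

C(n,k+1)/C(n,k) = (n−k)/(k+1) = (17−4)/(4+1) = 13/5.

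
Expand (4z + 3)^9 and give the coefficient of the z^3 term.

The general term is C(9,j)·(4z)^j·(3)^(9-j); the z^3 term has j = 3.
C(9,3) = 84.
Coefficient = C(9,3) · 4^3 · 3^6 = 84 · 64 · 729 = 3919104.

3919104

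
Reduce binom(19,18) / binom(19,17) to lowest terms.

1/9

C(n,k+1)/C(n,k) = (n−k)/(k+1) = (19−17)/(17+1) = 2/18 = 1/9.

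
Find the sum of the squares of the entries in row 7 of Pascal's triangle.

3432

By Vandermonde's identity, Σ C(7,k)² = C(14,7) = 3432.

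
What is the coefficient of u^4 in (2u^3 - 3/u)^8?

-108864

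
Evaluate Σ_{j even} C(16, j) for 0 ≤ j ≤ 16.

32768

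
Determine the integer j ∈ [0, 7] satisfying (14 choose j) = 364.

C(14,j) increases on 0 ≤ j ≤ 7. C(14,2) = 91 and C(14,3) = 364, so j = 3.

3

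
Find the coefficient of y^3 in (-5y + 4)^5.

The general term is C(5,j)·(-5y)^j·(4)^(5-j); the y^3 term has j = 3.
C(5,3) = 10.
Coefficient = C(5,3) · (-5)^3 · 4^2 = 10 · (-125) · 16 = -20000.

-20000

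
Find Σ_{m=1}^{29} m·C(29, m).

Since m·C(29,m) = 29·C(28,m−1), the sum is 29·2^28 = 29·268435456 = 7784628224.

7784628224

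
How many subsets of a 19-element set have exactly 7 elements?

Choose the 7 positions: C(19,7) = 50388.

50388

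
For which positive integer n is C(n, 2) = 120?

16

n(n−1)/2 = 120 ⇒ n(n−1) = 240. Since 16·15 = 240, n = 16.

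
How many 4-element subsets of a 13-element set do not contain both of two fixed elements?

All 4-subsets: C(13,4) = 715. Those containing both fixed elements: C(11,2) = 55.
715 − 55 = 660.

660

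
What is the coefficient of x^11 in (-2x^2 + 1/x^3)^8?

-1024

General term: C(8,j)·(-2x^2)^j·(1/x^3)^(8-j), with x-exponent 2j − 3(8−j) = 5j − 24.
Set 5j − 24 = 11: j = 7.
C(8,7) = 8; (-2)^7 = -128; 1^1 = 1.
Coefficient = 8 · (-128) · 1 = -1024.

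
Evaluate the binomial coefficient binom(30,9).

C(30,9) = (30·29·28·27·26·25·24·23·22) / 9! = 5191778592000 / 362880 = 14307150.

14307150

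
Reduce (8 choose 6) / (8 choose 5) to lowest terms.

1/2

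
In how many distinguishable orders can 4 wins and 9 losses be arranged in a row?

Choose positions for the wins: C(13,4) = 715.

715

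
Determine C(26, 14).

9657700

C(26,14) = C(26,12) by symmetry.
C(26,12) = (26·25·24·23·22·21·20·19·18·17·16·15) / 12! = 4626053752320000 / 479001600 = 9657700.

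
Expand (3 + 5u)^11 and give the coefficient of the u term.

The general term is C(11,j)·(3)^j·(5u)^(11-j); the u^1 term has j = 10.
C(11,10) = 11.
Coefficient = C(11,10) · 3^10 · 5^1 = 11 · 59049 · 5 = 3247695.

3247695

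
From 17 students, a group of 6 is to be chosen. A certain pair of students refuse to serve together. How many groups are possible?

11011

All 6-subsets: C(17,6) = 12376. Those containing both fixed elements: C(15,4) = 1365.
12376 − 1365 = 11011.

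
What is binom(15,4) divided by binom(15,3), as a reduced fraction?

3

C(n,k+1)/C(n,k) = (n−k)/(k+1) = (15−3)/(3+1) = 12/4 = 3.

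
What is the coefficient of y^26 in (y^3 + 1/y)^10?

10

General term: C(10,j)·(y^3)^j·(1/y)^(10-j), with y-exponent 3j − 1(10−j) = 4j − 10.
Set 4j − 10 = 26: j = 9.
C(10,9) = 10; 1^9 = 1; 1^1 = 1.
Coefficient = 10 · 1 · 1 = 10.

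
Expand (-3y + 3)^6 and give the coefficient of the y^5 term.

-4374

The general term is C(6,j)·(-3y)^j·(3)^(6-j); the y^5 term has j = 5.
C(6,5) = 6.
Coefficient = C(6,5) · (-3)^5 · 3^1 = 6 · (-243) · 3 = -4374.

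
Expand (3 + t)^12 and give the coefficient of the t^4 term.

The general term is C(12,j)·(3)^j·(t)^(12-j); the t^4 term has j = 8.
C(12,8) = 495.
Coefficient = C(12,8) · 3^8 = 495 · 6561 = 3247695.

3247695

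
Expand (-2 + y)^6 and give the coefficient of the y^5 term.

-12

The general term is C(6,j)·(-2)^j·(y)^(6-j); the y^5 term has j = 1.
C(6,1) = 6.
Coefficient = C(6,1) · (-2)^1 = 6 · (-2) = -12.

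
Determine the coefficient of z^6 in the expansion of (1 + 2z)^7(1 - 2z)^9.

Coefficient of z^6 = Σ_{j} C(7,j)·2^j·C(9,6-j)·(-2)^(6-j) for j from 0 to 6.
= 5376 + (-56448) + 169344 + (-188160) + 80640 + (-12096) + 448 = -896.

-896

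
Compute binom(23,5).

33649

C(23,5) = (23·22·21·20·19) / 5! = 4037880 / 120 = 33649.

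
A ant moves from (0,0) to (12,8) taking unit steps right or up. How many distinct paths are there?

125970

Each path is a sequence of 20 steps with 12 rights: C(20,12) = 125970.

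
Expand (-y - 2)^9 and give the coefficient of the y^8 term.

-18

The general term is C(9,j)·(-y)^j·(-2)^(9-j); the y^8 term has j = 8.
C(9,8) = 9.
Coefficient = C(9,8) · (-2)^1 = 9 · (-2) = -18.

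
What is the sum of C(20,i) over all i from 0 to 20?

Setting x = 1 in (1+x)^20 gives Σ C(20,i) = 2^20 = 1048576.

1048576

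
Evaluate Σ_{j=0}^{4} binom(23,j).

10903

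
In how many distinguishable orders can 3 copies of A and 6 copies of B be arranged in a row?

Choose positions for the A's: C(9,3) = 84.

84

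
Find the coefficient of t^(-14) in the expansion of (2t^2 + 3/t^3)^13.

270208224

General term: C(13,j)·(2t^2)^j·(3/t^3)^(13-j), with t-exponent 2j − 3(13−j) = 5j − 39.
Set 5j − 39 = -14: j = 5.
C(13,5) = 1287; 2^5 = 32; 3^8 = 6561.
Coefficient = 1287 · 32 · 6561 = 270208224.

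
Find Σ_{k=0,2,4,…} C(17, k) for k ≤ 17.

65536

Half of (1+1)^17 + (1−1)^17 gives the even-index sum: 2^16 = 65536.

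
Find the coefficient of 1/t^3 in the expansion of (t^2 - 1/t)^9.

-36

General term: C(9,j)·(t^2)^j·(-1/t)^(9-j), with t-exponent 2j − 1(9−j) = 3j − 9.
Set 3j − 9 = -3: j = 2.
C(9,2) = 36; 1^2 = 1; (-1)^7 = -1.
Coefficient = 36 · 1 · (-1) = -36.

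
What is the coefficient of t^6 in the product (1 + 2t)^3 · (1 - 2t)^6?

512

Coefficient of t^6 = Σ_{j} C(3,j)·2^j·C(6,6-j)·(-2)^(6-j) for j from 0 to 3.
= 64 + (-1152) + 2880 + (-1280) = 512.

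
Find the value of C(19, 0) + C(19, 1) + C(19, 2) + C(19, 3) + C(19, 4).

1 + 19 + 171 + 969 + 3876 = 5036.

5036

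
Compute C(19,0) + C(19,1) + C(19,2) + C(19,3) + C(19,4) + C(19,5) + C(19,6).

43796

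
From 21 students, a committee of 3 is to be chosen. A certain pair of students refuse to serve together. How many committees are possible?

All 3-subsets: C(21,3) = 1330. Those containing both fixed elements: C(19,1) = 19.
1330 − 19 = 1311.

1311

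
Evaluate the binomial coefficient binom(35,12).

C(35,12) = (35·34·33·32·31·30·29·28·27·26·25·24) / 12! = 399703747322880000 / 479001600 = 834451800.

834451800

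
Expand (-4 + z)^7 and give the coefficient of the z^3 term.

8960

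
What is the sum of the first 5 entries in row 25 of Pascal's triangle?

15276

1 + 25 + 300 + 2300 + 12650 = 15276.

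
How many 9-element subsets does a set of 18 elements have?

48620

C(18,9) = (18·17·16·15·14·13·12·11·10) / 9! = 17643225600 / 362880 = 48620.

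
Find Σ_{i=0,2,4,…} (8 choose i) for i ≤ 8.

128

Half of (1+1)^8 + (1−1)^8 gives the even-index sum: 2^7 = 128.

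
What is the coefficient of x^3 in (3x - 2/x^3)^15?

-1934445240

General term: C(15,j)·(3x)^j·(-2/x^3)^(15-j), with x-exponent 1j − 3(15−j) = 4j − 45.
Set 4j − 45 = 3: j = 12.
C(15,12) = 455; 3^12 = 531441; (-2)^3 = -8.
Coefficient = 455 · 531441 · (-8) = -1934445240.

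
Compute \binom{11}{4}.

330

C(11,4) = (11·10·9·8) / 4! = 7920 / 24 = 330.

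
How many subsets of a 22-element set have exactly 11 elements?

705432

Choose the 11 positions: C(22,11) = 705432.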